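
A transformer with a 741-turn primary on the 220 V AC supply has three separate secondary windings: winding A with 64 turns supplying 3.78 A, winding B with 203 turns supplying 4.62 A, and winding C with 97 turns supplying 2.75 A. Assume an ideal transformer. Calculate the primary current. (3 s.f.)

V_A = 220 × 64/741 = 19.001 V; V_B = 220 × 203/741 = 60.270 V; V_C = 220 × 97/741 = 28.799 V.
P_out = V_A I_A + V_B I_B + V_C I_C = 19.001×3.78 + 60.270×4.62 + 28.799×2.75 = 71.825 + 278.45 + 79.197 = 429.47 W.
Ideal ⇒ P_in = P_out, so I_p = P_out/V_p = 429.47/220 = 1.95 A.

I_p ≈ 1.95 A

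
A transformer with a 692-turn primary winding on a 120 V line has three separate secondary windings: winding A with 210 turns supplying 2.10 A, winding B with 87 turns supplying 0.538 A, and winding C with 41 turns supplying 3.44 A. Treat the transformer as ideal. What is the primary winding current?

I_p ≈ 0.909 A

V_A = 120 × 210/692 = 36.416 V; V_B = 120 × 87/692 = 15.087 V; V_C = 120 × 41/692 = 7.1098 V.
P_out = V_A I_A + V_B I_B + V_C I_C = 36.416×2.10 + 15.087×0.538 + 7.1098×3.44 = 76.474 + 8.1166 + 24.458 = 109.05 W.
Ideal ⇒ P_in = P_out, so I_p = P_out/V_p = 109.05/120 = 0.909 A.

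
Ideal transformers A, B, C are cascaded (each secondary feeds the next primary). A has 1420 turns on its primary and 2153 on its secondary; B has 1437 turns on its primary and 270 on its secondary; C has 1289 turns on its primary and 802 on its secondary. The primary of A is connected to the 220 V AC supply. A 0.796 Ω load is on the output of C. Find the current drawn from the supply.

I_supply ≈ 8.68 A

Secondary of A: V = 220.00 × 2153/1420 = 333.56 V.
Secondary of B: V = 333.56 × 270/1437 = 62.674 V.
Secondary of C: V = 62.674 × 802/1289 = 38.995 V.
I_load = 38.995/0.796 = 48.988 A, so P_out = 38.995 × 48.988 = 1910.3 W.
All ideal ⇒ P_in = P_out, so I_supply = 1910.3/220 = 8.68 A.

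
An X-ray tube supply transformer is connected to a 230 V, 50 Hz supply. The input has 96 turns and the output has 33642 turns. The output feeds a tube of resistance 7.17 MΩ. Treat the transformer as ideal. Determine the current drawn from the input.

I_in ≈ 3.94 A

V_out = V_in × N_out/N_in = 230 × 33642/96 = 80601 V.
I_out = V_out/R = 80601/(7.17×10^6) = 0.011241 A.
For an ideal transformer I_in N_in = I_out N_out, so I_in = 0.011241 × 33642/96 = 3.94 A.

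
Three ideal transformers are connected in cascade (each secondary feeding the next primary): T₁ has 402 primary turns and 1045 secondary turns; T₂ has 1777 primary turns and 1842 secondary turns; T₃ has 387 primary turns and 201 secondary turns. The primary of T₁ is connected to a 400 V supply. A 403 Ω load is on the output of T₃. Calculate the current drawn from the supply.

I_supply ≈ 1.94 A

After T₁: V = 400.00 × 1045/402 = 1039.8 V.
After T₂: V = 1039.8 × 1842/1777 = 1077.8 V.
After T₃: V = 1077.8 × 201/387 = 559.81 V.
I_load = 559.81/403 = 1.3891 A, so P_out = 559.81 × 1.3891 = 777.62 W.
All ideal ⇒ P_in = P_out, so I_supply = 777.62/400 = 1.94 A.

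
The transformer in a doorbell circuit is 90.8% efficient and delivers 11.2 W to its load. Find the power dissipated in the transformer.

P_in = P_out/η = 11.2/0.908 = 12.3348 W.
P_loss = P_in − P_out = 12.3348 − 11.2 = 1.13 W.

P_loss ≈ 1.13 W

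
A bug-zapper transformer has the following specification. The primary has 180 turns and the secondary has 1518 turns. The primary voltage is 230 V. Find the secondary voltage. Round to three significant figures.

V_s ≈ 1940 V

V_s/V_p = N_s/N_p, so V_s = 230 × 1518/180 = 1940 V.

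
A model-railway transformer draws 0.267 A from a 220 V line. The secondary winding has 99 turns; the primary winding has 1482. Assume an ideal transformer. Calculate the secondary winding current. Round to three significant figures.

I_s ≈ 4.00 A

I_s/I_p = N_p/N_s, so I_s = 0.267 × 1482/99 = 4.00 A.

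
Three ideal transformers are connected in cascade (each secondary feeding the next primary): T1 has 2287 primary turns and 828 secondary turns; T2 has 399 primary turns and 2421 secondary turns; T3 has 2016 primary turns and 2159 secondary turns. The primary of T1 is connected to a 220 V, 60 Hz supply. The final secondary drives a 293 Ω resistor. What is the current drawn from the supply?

I_supply ≈ 4.16 A

Secondary of T1: V = 220.00 × 828/2287 = 79.650 V.
Secondary of T2: V = 79.650 × 2421/399 = 483.29 V.
Secondary of T3: V = 483.29 × 2159/2016 = 517.57 V.
I_load = 517.57/293 = 1.7665 A, so P_out = 517.57 × 1.7665 = 914.27 W.
All ideal ⇒ P_in = P_out, so I_supply = 914.27/220 = 4.16 A.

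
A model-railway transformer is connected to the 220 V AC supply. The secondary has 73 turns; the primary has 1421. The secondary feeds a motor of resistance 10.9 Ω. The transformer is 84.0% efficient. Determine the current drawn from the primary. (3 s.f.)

I_p ≈ 0.0634 A

V_s = 220 × 73/1421 = 11.302 V.
I_s = V_s/R = 11.302/10.9 = 1.0369 A.
P_out = V_s I_s = 11.302 × 1.0369 = 11.719 W.
P_in = P_out/η = 11.719/0.840 = 13.951 W.
I_p = P_in/V_p = 13.951/220 = 0.0634 A.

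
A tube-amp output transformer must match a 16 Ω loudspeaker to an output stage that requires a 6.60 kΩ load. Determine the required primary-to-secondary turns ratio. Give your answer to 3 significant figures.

Z_p/Z_s = (N_p/N_s)², so N_p/N_s = √(6600/16) = √412 = 20.3.

N_p/N_s ≈ 20.3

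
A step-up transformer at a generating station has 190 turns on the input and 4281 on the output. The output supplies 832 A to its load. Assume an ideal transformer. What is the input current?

I_in ≈ 18700 A

For an ideal transformer I_in/I_out = N_out/N_in, so I_in = 832 × 4281/190 = 18700 A.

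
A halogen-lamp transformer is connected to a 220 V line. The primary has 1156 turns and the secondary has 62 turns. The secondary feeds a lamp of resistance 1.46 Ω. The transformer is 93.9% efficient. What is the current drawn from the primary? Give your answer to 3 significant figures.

V_s = 220 × 62/1156 = 11.799 V.
I_s = V_s/R = 11.799/1.46 = 8.0817 A.
P_out = V_s I_s = 11.799 × 8.0817 = 95.359 W.
P_in = P_out/η = 95.359/0.939 = 101.55 W.
I_p = P_in/V_p = 101.55/220 = 0.462 A.

I_p ≈ 0.462 A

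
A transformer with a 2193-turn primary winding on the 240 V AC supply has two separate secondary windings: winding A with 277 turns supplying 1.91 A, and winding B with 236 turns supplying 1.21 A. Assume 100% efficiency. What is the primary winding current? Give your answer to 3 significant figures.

I_p ≈ 0.371 A

V_A = 240 × 277/2193 = 30.315 V; V_B = 240 × 236/2193 = 25.828 V.
P_out = V_A I_A + V_B I_B = 30.315×1.91 + 25.828×1.21 = 57.901 + 31.251 = 89.152 W.
Ideal ⇒ P_in = P_out, so I_p = P_out/V_p = 89.152/240 = 0.371 A.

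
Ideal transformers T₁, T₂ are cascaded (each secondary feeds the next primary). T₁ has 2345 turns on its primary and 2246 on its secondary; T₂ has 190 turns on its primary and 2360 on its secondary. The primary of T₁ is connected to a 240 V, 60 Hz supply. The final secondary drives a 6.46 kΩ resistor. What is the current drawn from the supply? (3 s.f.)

After T₁: V = 240.00 × 2246/2345 = 229.87 V.
After T₂: V = 229.87 × 2360/190 = 2855.2 V.
I_load = 2855.2/6460 = 0.44198 A, so P_out = 2855.2 × 0.44198 = 1261.9 W.
All ideal ⇒ P_in = P_out, so I_supply = 1261.9/240 = 5.26 A.

I_supply ≈ 5.26 A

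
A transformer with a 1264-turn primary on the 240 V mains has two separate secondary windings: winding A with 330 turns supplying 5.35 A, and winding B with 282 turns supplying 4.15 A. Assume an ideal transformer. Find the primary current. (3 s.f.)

I_p ≈ 2.32 A

V_A = 240 × 330/1264 = 62.658 V; V_B = 240 × 282/1264 = 53.544 V.
P_out = V_A I_A + V_B I_B = 62.658×5.35 + 53.544×4.15 = 335.22 + 222.21 = 557.43 W.
Ideal ⇒ P_in = P_out, so I_p = P_out/V_p = 557.43/240 = 2.32 A.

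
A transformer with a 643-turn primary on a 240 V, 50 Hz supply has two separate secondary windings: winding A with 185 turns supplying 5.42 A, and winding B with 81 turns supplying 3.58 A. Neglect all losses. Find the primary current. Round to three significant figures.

I_p ≈ 2.01 A

V_A = 240 × 185/643 = 69.051 V; V_B = 240 × 81/643 = 30.233 V.
P_out = V_A I_A + V_B I_B = 69.051×5.42 + 30.233×3.58 = 374.26 + 108.24 = 482.49 W.
Ideal ⇒ P_in = P_out, so I_p = P_out/V_p = 482.49/240 = 2.01 A.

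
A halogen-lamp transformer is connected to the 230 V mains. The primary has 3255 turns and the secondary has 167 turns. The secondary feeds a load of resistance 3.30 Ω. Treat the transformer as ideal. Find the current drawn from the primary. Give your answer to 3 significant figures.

V_s = V_p × N_s/N_p = 230 × 167/3255 = 11.800 V.
I_s = V_s/R = 11.800/3.30 = 3.5759 A.
For an ideal transformer I_p N_p = I_s N_s, so I_p = 3.5759 × 167/3255 = 0.183 A.

I_p ≈ 0.183 A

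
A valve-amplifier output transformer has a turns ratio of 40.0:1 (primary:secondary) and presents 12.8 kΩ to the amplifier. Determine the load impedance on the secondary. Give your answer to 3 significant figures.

Z_s ≈ 8.00 Ω

Z_s = Z_p/(N_p/N_s)² = 12800/40.0² = 8.00 Ω.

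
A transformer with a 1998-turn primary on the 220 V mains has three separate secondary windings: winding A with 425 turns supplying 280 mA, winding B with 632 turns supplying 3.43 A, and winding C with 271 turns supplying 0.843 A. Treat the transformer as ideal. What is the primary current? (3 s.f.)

I_p ≈ 1.26 A

V_A = 220 × 425/1998 = 46.797 V; V_B = 220 × 632/1998 = 69.590 V; V_C = 220 × 271/1998 = 29.840 V.
P_out = V_A I_A + V_B I_B + V_C I_C = 46.797×0.280 + 69.590×3.43 + 29.840×0.843 = 13.103 + 238.69 + 25.155 = 276.95 W.
Ideal ⇒ P_in = P_out, so I_p = P_out/V_p = 276.95/220 = 1.26 A.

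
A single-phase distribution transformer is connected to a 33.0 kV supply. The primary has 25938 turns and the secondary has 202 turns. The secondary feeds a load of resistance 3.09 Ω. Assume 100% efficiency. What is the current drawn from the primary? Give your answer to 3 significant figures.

V_s = V_p × N_s/N_p = 33000 × 202/25938 = 257.00 V.
I_s = V_s/R = 257.00/3.09 = 83.171 A.
For an ideal transformer I_p N_p = I_s N_s, so I_p = 83.171 × 202/25938 = 0.648 A.

I_p ≈ 0.648 A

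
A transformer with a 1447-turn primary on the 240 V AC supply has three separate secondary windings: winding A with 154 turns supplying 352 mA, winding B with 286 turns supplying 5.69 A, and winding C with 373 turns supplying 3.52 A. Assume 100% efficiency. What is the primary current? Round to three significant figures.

V_A = 240 × 154/1447 = 25.543 V; V_B = 240 × 286/1447 = 47.436 V; V_C = 240 × 373/1447 = 61.866 V.
P_out = V_A I_A + V_B I_B + V_C I_C = 25.543×0.352 + 47.436×5.69 + 61.866×3.52 = 8.9910 + 269.91 + 217.77 = 496.67 W.
Ideal ⇒ P_in = P_out, so I_p = P_out/V_p = 496.67/240 = 2.07 A.

I_p ≈ 2.07 A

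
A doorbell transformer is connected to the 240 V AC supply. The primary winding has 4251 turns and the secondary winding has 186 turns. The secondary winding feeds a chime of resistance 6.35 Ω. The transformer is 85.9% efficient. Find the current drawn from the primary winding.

V_s = 240 × 186/4251 = 10.501 V.
I_s = V_s/R = 10.501/6.35 = 1.6537 A.
P_out = V_s I_s = 10.501 × 1.6537 = 17.366 W.
P_in = P_out/η = 17.366/0.859 = 20.216 W.
I_p = P_in/V_p = 20.216/240 = 0.0842 A.

I_p ≈ 0.0842 A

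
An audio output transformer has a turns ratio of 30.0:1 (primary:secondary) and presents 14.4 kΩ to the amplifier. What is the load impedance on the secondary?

Z_s = Z_p/(N_p/N_s)² = 14400/30.0² = 16.0 Ω.

Z_s ≈ 16.0 Ω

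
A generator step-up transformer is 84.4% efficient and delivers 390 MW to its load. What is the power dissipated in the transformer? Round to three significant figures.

P_loss ≈ 7.21×10^7 W

P_in = P_out/η = 3.90×10^8/0.844 = 4.62085×10^8 W.
P_loss = P_in − P_out = 4.62085×10^8 − 3.90×10^8 = 7.21×10^7 W.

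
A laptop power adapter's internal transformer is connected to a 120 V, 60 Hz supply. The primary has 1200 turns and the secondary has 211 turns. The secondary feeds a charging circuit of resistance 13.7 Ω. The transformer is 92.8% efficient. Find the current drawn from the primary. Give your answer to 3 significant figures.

V_s = 120 × 211/1200 = 21.100 V.
I_s = V_s/R = 21.100/13.7 = 1.5401 A.
P_out = V_s I_s = 21.100 × 1.5401 = 32.497 W.
P_in = P_out/η = 32.497/0.928 = 35.018 W.
I_p = P_in/V_p = 35.018/120 = 0.292 A.

I_p ≈ 0.292 A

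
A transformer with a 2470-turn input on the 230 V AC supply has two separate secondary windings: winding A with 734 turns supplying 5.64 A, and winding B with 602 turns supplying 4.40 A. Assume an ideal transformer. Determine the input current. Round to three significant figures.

I_in ≈ 2.75 A

V_A = 230 × 734/2470 = 68.348 V; V_B = 230 × 602/2470 = 56.057 V.
P_out = V_A I_A + V_B I_B = 68.348×5.64 + 56.057×4.40 = 385.48 + 246.65 = 632.13 W.
Ideal ⇒ P_in = P_out, so I_in = P_out/V_in = 632.13/230 = 2.75 A.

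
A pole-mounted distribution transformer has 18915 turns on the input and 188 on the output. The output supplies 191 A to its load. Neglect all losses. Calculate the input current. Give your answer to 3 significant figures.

For an ideal transformer I_in/I_out = N_out/N_in, so I_in = 191 × 188/18915 = 1.90 A.

I_in ≈ 1.90 A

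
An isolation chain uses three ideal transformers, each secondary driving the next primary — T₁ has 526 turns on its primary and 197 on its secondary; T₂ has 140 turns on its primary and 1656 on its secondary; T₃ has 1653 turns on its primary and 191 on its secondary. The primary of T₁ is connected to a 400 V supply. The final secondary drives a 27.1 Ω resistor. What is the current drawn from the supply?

I_supply ≈ 3.87 A

Secondary of T₁: V = 400.00 × 197/526 = 149.81 V.
Secondary of T₂: V = 149.81 × 1656/140 = 1772.0 V.
Secondary of T₃: V = 1772.0 × 191/1653 = 204.75 V.
I_load = 204.75/27.1 = 7.5555 A, so P_out = 204.75 × 7.5555 = 1547.0 W.
All ideal ⇒ P_in = P_out, so I_supply = 1547.0/400 = 3.87 A.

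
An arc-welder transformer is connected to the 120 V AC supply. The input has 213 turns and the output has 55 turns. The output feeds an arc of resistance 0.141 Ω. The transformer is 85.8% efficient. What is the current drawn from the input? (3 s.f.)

V_out = 120 × 55/213 = 30.986 V.
I_out = V_out/R = 30.986/0.141 = 219.76 A.
P_out = V_out I_out = 30.986 × 219.76 = 6809.4 W.
P_in = P_out/η = 6809.4/0.858 = 7936.4 W.
I_in = P_in/V_in = 7936.4/120 = 66.1 A.

I_in ≈ 66.1 A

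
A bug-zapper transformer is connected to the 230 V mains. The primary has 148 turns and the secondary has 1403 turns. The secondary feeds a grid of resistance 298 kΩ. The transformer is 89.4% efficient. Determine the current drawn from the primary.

V_s = 230 × 1403/148 = 2180.3 V.
I_s = V_s/R = 2180.3/298000 = 0.0073166 A.
P_out = V_s I_s = 2180.3 × 0.0073166 = 15.953 W.
P_in = P_out/η = 15.953/0.894 = 17.844 W.
I_p = P_in/V_p = 17.844/230 = 0.0776 A.

I_p ≈ 0.0776 A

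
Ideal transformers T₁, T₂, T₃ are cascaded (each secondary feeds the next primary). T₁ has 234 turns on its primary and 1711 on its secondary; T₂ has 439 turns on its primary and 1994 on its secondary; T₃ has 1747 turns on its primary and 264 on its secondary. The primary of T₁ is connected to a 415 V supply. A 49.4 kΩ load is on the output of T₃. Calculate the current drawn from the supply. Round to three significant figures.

Secondary of T₁: V = 415.00 × 1711/234 = 3034.5 V.
Secondary of T₂: V = 3034.5 × 1994/439 = 13783 V.
Secondary of T₃: V = 13783 × 264/1747 = 2082.8 V.
I_load = 2082.8/49400 = 0.042163 A, so P_out = 2082.8 × 0.042163 = 87.817 W.
All ideal ⇒ P_in = P_out, so I_supply = 87.817/415 = 0.212 A.

I_supply ≈ 0.212 A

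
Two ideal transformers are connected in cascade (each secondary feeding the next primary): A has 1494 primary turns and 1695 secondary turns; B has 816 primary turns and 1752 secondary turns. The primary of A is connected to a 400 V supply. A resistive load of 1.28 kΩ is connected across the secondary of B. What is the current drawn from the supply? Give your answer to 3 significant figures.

After A: V = 400.00 × 1695/1494 = 453.82 V.
After B: V = 453.82 × 1752/816 = 974.37 V.
I_load = 974.37/1280 = 0.76123 A, so P_out = 974.37 × 0.76123 = 741.71 W.
All ideal ⇒ P_in = P_out, so I_supply = 741.71/400 = 1.85 A.

I_supply ≈ 1.85 A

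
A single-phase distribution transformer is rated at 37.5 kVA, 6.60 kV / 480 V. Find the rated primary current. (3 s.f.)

I_p ≈ 5.68 A

I_p = S/V_p = 37500/6600 = 5.68 A.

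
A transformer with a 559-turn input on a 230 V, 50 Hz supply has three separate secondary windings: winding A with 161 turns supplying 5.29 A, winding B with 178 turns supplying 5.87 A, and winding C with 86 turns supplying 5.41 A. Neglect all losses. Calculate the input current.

V_A = 230 × 161/559 = 66.243 V; V_B = 230 × 178/559 = 73.238 V; V_C = 230 × 86/559 = 35.385 V.
P_out = V_A I_A + V_B I_B + V_C I_C = 66.243×5.29 + 73.238×5.87 + 35.385×5.41 = 350.43 + 429.91 + 191.43 = 971.76 W.
Ideal ⇒ P_in = P_out, so I_in = P_out/V_in = 971.76/230 = 4.23 A.

I_in ≈ 4.23 A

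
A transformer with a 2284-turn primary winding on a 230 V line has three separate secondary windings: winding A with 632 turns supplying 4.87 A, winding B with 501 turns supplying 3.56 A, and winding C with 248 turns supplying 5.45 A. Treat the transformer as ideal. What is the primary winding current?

I_p ≈ 2.72 A

V_A = 230 × 632/2284 = 63.643 V; V_B = 230 × 501/2284 = 50.451 V; V_C = 230 × 248/2284 = 24.974 V.
P_out = V_A I_A + V_B I_B + V_C I_C = 63.643×4.87 + 50.451×3.56 + 24.974×5.45 = 309.94 + 179.61 + 136.11 = 625.65 W.
Ideal ⇒ P_in = P_out, so I_p = P_out/V_p = 625.65/230 = 2.72 A.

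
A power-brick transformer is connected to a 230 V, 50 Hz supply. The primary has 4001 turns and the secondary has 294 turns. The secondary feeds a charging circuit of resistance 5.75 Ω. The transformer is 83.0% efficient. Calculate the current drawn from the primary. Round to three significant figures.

V_s = 230 × 294/4001 = 16.901 V.
I_s = V_s/R = 16.901/5.75 = 2.9393 A.
P_out = V_s I_s = 16.901 × 2.9393 = 49.676 W.
P_in = P_out/η = 49.676/0.830 = 59.850 W.
I_p = P_in/V_p = 59.850/230 = 0.260 A.

I_p ≈ 0.260 A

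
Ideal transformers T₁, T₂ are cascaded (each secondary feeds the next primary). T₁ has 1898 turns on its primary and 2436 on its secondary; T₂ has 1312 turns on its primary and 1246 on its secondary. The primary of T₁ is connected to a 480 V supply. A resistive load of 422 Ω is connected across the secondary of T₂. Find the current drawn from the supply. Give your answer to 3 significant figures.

I_supply ≈ 1.69 A

Secondary of T₁: V = 480.00 × 2436/1898 = 616.06 V.
Secondary of T₂: V = 616.06 × 1246/1312 = 585.07 V.
I_load = 585.07/422 = 1.3864 A, so P_out = 585.07 × 1.3864 = 811.15 W.
All ideal ⇒ P_in = P_out, so I_supply = 811.15/480 = 1.69 A.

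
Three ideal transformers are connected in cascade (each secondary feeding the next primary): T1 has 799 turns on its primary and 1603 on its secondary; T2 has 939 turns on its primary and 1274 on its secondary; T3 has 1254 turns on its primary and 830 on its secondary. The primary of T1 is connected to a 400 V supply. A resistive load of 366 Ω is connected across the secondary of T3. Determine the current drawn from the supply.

After T1: V = 400.00 × 1603/799 = 802.50 V.
After T2: V = 802.50 × 1274/939 = 1088.8 V.
After T3: V = 1088.8 × 830/1254 = 720.66 V.
I_load = 720.66/366 = 1.9690 A, so P_out = 720.66 × 1.9690 = 1419.0 W.
All ideal ⇒ P_in = P_out, so I_supply = 1419.0/400 = 3.55 A.

I_supply ≈ 3.55 A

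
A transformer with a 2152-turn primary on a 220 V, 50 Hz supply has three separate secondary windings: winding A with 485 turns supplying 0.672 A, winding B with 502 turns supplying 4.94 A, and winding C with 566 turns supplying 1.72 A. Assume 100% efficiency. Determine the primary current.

I_p ≈ 1.76 A

V_A = 220 × 485/2152 = 49.582 V; V_B = 220 × 502/2152 = 51.320 V; V_C = 220 × 566/2152 = 57.862 V.
P_out = V_A I_A + V_B I_B + V_C I_C = 49.582×0.672 + 51.320×4.94 + 57.862×1.72 = 33.319 + 253.52 + 99.523 = 386.36 W.
Ideal ⇒ P_in = P_out, so I_p = P_out/V_p = 386.36/220 = 1.76 A.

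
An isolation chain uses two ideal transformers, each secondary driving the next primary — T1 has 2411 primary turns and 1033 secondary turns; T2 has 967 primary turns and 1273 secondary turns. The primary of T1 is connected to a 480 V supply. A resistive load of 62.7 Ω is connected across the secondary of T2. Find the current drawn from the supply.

After T1: V = 480.00 × 1033/2411 = 205.66 V.
After T2: V = 205.66 × 1273/967 = 270.74 V.
I_load = 270.74/62.7 = 4.3180 A, so P_out = 270.74 × 4.3180 = 1169.0 W.
All ideal ⇒ P_in = P_out, so I_supply = 1169.0/480 = 2.44 A.

I_supply ≈ 2.44 A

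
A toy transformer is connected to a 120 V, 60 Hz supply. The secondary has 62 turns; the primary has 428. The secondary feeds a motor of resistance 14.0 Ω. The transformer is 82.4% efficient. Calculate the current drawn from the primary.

I_p ≈ 0.218 A

V_s = 120 × 62/428 = 17.383 V.
I_s = V_s/R = 17.383/14.0 = 1.2417 A.
P_out = V_s I_s = 17.383 × 1.2417 = 21.584 W.
P_in = P_out/η = 21.584/0.824 = 26.194 W.
I_p = P_in/V_p = 26.194/120 = 0.218 A.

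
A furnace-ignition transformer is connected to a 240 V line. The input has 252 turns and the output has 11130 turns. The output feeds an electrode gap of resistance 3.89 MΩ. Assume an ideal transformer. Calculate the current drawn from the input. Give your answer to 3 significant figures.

V_out = V_in × N_out/N_in = 240 × 11130/252 = 10600 V.
I_out = V_out/R = 10600/(3.89×10^6) = 0.0027249 A.
For an ideal transformer I_in N_in = I_out N_out, so I_in = 0.0027249 × 11130/252 = 0.120 A.

I_in ≈ 0.120 A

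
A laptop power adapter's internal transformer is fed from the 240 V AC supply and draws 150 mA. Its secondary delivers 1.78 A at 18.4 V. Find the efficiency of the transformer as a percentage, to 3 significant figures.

P_in = 240 × 0.150 = 36.0000 W.
P_out = 18.4 × 1.78 = 32.7520 W.
η = P_out/P_in = 32.7520/36.0000 = 0.910.

η ≈ 91.0%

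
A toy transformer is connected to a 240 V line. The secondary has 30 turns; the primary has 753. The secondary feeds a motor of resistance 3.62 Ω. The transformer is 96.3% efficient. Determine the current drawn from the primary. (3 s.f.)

V_s = 240 × 30/753 = 9.5618 V.
I_s = V_s/R = 9.5618/3.62 = 2.6414 A.
P_out = V_s I_s = 9.5618 × 2.6414 = 25.256 W.
P_in = P_out/η = 25.256/0.963 = 26.226 W.
I_p = P_in/V_p = 26.226/240 = 0.109 A.

I_p ≈ 0.109 A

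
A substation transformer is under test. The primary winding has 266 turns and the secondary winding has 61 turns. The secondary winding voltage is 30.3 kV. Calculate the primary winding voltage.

V_p/V_s = N_p/N_s, so V_p = 30300 × 266/61 = 132000 V.

V_p ≈ 132000 V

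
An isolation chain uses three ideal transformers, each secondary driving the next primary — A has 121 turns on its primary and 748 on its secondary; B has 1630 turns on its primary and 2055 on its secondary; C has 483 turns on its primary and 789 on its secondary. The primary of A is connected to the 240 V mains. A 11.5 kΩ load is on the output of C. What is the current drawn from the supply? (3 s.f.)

I_supply ≈ 3.38 A

Secondary of A: V = 240.00 × 748/121 = 1483.6 V.
Secondary of B: V = 1483.6 × 2055/1630 = 1870.5 V.
Secondary of C: V = 1870.5 × 789/483 = 3055.5 V.
I_load = 3055.5/11500 = 0.26570 A, so P_out = 3055.5 × 0.26570 = 811.83 W.
All ideal ⇒ P_in = P_out, so I_supply = 811.83/240 = 3.38 A.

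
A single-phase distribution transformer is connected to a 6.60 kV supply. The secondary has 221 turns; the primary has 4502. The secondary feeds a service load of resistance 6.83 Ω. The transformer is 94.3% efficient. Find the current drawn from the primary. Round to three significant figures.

I_p ≈ 2.47 A

V_s = 6600 × 221/4502 = 323.99 V.
I_s = V_s/R = 323.99/6.83 = 47.436 A.
P_out = V_s I_s = 323.99 × 47.436 = 15369 W.
P_in = P_out/η = 15369/0.943 = 16298 W.
I_p = P_in/V_p = 16298/6600 = 2.47 A.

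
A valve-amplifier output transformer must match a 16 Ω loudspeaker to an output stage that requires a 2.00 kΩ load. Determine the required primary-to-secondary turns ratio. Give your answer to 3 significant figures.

N_p/N_s ≈ 11.2

Z_p/Z_s = (N_p/N_s)², so N_p/N_s = √(2000/16) = √125 = 11.2.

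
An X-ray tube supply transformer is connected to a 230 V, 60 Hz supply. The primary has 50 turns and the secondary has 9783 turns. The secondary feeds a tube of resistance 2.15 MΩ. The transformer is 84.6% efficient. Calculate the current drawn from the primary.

I_p ≈ 4.84 A

V_s = 230 × 9783/50 = 45002 V.
I_s = V_s/R = 45002/(2.15×10^6) = 0.020931 A.
P_out = V_s I_s = 45002 × 0.020931 = 941.94 W.
P_in = P_out/η = 941.94/0.846 = 1113.4 W.
I_p = P_in/V_p = 1113.4/230 = 4.84 A.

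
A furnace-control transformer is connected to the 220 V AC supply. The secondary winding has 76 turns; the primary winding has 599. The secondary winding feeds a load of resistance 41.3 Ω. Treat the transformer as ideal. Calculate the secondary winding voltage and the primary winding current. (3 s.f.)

V_s = V_p × N_s/N_p = 220 × 76/599 = 27.913 V.
I_s = V_s/R = 27.913/41.3 = 0.67586 A.
I_p = I_s × N_s/N_p = 0.67586 × 76/599 = 0.0858 A.

V_s ≈ 27.9 V, I_p ≈ 0.0858 A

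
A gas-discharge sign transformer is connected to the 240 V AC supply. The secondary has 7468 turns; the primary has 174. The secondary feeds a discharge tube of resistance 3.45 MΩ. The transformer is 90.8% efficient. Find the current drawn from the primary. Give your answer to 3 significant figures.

I_p ≈ 0.141 A

V_s = 240 × 7468/174 = 10301 V.
I_s = V_s/R = 10301/(3.45×10^6) = 0.0029857 A.
P_out = V_s I_s = 10301 × 0.0029857 = 30.755 W.
P_in = P_out/η = 30.755/0.908 = 33.871 W.
I_p = P_in/V_p = 33.871/240 = 0.141 A.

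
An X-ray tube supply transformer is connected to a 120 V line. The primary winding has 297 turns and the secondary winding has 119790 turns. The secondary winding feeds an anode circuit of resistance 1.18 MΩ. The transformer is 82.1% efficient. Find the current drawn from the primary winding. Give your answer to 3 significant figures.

I_p ≈ 20.2 A

V_s = 120 × 119790/297 = 48400 V.
I_s = V_s/R = 48400/(1.18×10^6) = 0.041017 A.
P_out = V_s I_s = 48400 × 0.041017 = 1985.2 W.
P_in = P_out/η = 1985.2/0.821 = 2418.1 W.
I_p = P_in/V_p = 2418.1/120 = 20.2 A.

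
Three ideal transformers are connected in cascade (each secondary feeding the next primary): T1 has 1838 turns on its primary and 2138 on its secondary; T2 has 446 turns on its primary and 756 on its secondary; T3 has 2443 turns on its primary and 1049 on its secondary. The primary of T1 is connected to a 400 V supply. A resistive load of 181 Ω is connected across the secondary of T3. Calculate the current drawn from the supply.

Secondary of T1: V = 400.00 × 2138/1838 = 465.29 V.
Secondary of T2: V = 465.29 × 756/446 = 788.70 V.
Secondary of T3: V = 788.70 × 1049/2443 = 338.66 V.
I_load = 338.66/181 = 1.8710 A, so P_out = 338.66 × 1.8710 = 633.64 W.
All ideal ⇒ P_in = P_out, so I_supply = 633.64/400 = 1.58 A.

I_supply ≈ 1.58 A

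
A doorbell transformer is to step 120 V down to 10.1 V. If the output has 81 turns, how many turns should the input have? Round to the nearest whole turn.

N_in/N_out = V_in/V_out, so N_in = 81 × 120/10.1 = 962.4 ≈ 962 turns.

N_in = 962 turns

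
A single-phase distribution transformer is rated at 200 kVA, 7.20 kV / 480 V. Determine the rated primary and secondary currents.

I_p = S/V_p = 200000/7200 = 27.8 A.
I_s = S/V_s = 200000/480 = 417 A.

I_p ≈ 27.8 A, I_s ≈ 417 A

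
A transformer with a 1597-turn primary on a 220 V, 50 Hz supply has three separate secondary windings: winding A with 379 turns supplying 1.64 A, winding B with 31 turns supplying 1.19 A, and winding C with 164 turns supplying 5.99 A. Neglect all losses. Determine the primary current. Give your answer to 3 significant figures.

V_A = 220 × 379/1597 = 52.210 V; V_B = 220 × 31/1597 = 4.2705 V; V_C = 220 × 164/1597 = 22.592 V.
P_out = V_A I_A + V_B I_B + V_C I_C = 52.210×1.64 + 4.2705×1.19 + 22.592×5.99 = 85.625 + 5.0819 + 135.33 = 226.04 W.
Ideal ⇒ P_in = P_out, so I_p = P_out/V_p = 226.04/220 = 1.03 A.

I_p ≈ 1.03 A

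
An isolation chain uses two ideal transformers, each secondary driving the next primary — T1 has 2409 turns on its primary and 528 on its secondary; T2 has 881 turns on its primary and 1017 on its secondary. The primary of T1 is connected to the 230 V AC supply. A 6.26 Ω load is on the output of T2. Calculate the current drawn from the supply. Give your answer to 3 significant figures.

I_supply ≈ 2.35 A

Secondary of T1: V = 230.00 × 528/2409 = 50.411 V.
Secondary of T2: V = 50.411 × 1017/881 = 58.193 V.
I_load = 58.193/6.26 = 9.2960 A, so P_out = 58.193 × 9.2960 = 540.96 W.
All ideal ⇒ P_in = P_out, so I_supply = 540.96/230 = 2.35 A.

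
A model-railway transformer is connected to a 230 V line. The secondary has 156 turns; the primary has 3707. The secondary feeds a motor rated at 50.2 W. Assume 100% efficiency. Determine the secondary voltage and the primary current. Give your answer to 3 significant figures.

V_s = V_p × N_s/N_p = 230 × 156/3707 = 9.6790 V.
I_s = P/V_s = 50.2/9.6790 = 5.1865 A.
I_p = I_s × N_s/N_p = 5.1865 × 156/3707 = 0.218 A.

V_s ≈ 9.68 V, I_p ≈ 0.218 A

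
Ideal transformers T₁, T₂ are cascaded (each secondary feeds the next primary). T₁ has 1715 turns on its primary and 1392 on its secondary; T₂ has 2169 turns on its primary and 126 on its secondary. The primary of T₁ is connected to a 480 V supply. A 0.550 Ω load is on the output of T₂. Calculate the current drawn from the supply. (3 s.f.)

After T₁: V = 480.00 × 1392/1715 = 389.60 V.
After T₂: V = 389.60 × 126/2169 = 22.632 V.
I_load = 22.632/0.550 = 41.150 A, so P_out = 22.632 × 41.150 = 931.31 W.
All ideal ⇒ P_in = P_out, so I_supply = 931.31/480 = 1.94 A.

I_supply ≈ 1.94 A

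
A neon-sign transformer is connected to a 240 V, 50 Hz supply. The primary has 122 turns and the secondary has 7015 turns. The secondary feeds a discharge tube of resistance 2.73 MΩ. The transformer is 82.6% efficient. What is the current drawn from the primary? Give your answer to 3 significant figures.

V_s = 240 × 7015/122 = 13800 V.
I_s = V_s/R = 13800/(2.73×10^6) = 0.0050549 A.
P_out = V_s I_s = 13800 × 0.0050549 = 69.758 W.
P_in = P_out/η = 69.758/0.826 = 84.453 W.
I_p = P_in/V_p = 84.453/240 = 0.352 A.

I_p ≈ 0.352 A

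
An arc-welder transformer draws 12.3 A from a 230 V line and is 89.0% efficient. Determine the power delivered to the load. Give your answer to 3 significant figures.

P_out ≈ 2520 W

P_in = V_p I_p = 230 × 12.3 = 2829.0 W.
P_out = η P_in = 0.890 × 2829.0 = 2520 W.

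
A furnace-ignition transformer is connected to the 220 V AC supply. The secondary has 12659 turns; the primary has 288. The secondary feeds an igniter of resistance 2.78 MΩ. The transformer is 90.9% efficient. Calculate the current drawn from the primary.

V_s = 220 × 12659/288 = 9670.1 V.
I_s = V_s/R = 9670.1/(2.78×10^6) = 0.0034784 A.
P_out = V_s I_s = 9670.1 × 0.0034784 = 33.637 W.
P_in = P_out/η = 33.637/0.909 = 37.004 W.
I_p = P_in/V_p = 37.004/220 = 0.168 A.

I_p ≈ 0.168 A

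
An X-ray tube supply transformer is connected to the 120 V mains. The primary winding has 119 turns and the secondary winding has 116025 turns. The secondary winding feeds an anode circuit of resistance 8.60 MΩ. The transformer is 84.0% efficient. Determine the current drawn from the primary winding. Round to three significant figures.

V_s = 120 × 116025/119 = 117000 V.
I_s = V_s/R = 117000/(8.60×10^6) = 0.013605 A.
P_out = V_s I_s = 117000 × 0.013605 = 1591.7 W.
P_in = P_out/η = 1591.7/0.840 = 1894.9 W.
I_p = P_in/V_p = 1894.9/120 = 15.8 A.

I_p ≈ 15.8 A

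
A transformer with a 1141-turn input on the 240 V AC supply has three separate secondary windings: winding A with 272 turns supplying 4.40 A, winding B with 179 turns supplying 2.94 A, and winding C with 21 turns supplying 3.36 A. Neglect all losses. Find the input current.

I_in ≈ 1.57 A

V_A = 240 × 272/1141 = 57.213 V; V_B = 240 × 179/1141 = 37.651 V; V_C = 240 × 21/1141 = 4.4172 V.
P_out = V_A I_A + V_B I_B + V_C I_C = 57.213×4.40 + 37.651×2.94 + 4.4172×3.36 = 251.74 + 110.69 + 14.842 = 377.27 W.
Ideal ⇒ P_in = P_out, so I_in = P_out/V_in = 377.27/240 = 1.57 A.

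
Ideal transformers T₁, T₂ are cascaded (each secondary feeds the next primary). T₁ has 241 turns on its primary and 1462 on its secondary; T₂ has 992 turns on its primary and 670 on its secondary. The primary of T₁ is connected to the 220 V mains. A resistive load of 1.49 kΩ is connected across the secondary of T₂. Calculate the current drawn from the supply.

Secondary of T₁: V = 220.00 × 1462/241 = 1334.6 V.
Secondary of T₂: V = 1334.6 × 670/992 = 901.40 V.
I_load = 901.40/1490 = 0.60496 A, so P_out = 901.40 × 0.60496 = 545.31 W.
All ideal ⇒ P_in = P_out, so I_supply = 545.31/220 = 2.48 A.

I_supply ≈ 2.48 A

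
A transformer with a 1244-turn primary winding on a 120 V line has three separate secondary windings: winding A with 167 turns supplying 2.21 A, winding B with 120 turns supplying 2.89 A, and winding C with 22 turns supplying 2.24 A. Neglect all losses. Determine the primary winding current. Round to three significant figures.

V_A = 120 × 167/1244 = 16.109 V; V_B = 120 × 120/1244 = 11.576 V; V_C = 120 × 22/1244 = 2.1222 V.
P_out = V_A I_A + V_B I_B + V_C I_C = 16.109×2.21 + 11.576×2.89 + 2.1222×2.24 = 35.602 + 33.453 + 4.7537 = 73.809 W.
Ideal ⇒ P_in = P_out, so I_p = P_out/V_p = 73.809/120 = 0.615 A.

I_p ≈ 0.615 A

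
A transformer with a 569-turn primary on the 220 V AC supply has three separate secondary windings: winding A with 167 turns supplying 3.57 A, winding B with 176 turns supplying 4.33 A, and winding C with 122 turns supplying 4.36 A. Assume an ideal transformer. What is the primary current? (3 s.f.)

V_A = 220 × 167/569 = 64.569 V; V_B = 220 × 176/569 = 68.049 V; V_C = 220 × 122/569 = 47.170 V.
P_out = V_A I_A + V_B I_B + V_C I_C = 64.569×3.57 + 68.049×4.33 + 47.170×4.36 = 230.51 + 294.65 + 205.66 = 730.83 W.
Ideal ⇒ P_in = P_out, so I_p = P_out/V_p = 730.83/220 = 3.32 A.

I_p ≈ 3.32 A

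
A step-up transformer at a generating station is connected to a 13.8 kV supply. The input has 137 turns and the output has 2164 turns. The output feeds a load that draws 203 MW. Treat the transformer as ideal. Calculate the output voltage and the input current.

V_out ≈ 218000 V, I_in ≈ 14700 A

V_out = V_in × N_out/N_in = 13800 × 2164/137 = 217980 V.
I_out = P/V_out = 2.03×10^8/217980 = 931.28 A.
I_in = I_out × N_out/N_in = 931.28 × 2164/137 = 14700 A.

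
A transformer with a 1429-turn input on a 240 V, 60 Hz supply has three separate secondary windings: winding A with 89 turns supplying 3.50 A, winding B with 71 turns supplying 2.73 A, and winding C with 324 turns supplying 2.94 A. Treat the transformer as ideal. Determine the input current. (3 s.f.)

I_in ≈ 1.02 A

V_A = 240 × 89/1429 = 14.948 V; V_B = 240 × 71/1429 = 11.924 V; V_C = 240 × 324/1429 = 54.416 V.
P_out = V_A I_A + V_B I_B + V_C I_C = 14.948×3.50 + 11.924×2.73 + 54.416×2.94 = 52.316 + 32.554 + 159.98 = 244.85 W.
Ideal ⇒ P_in = P_out, so I_in = P_out/V_in = 244.85/240 = 1.02 A.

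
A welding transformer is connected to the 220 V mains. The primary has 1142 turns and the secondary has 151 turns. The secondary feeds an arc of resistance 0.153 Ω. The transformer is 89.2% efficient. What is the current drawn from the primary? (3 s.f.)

I_p ≈ 28.2 A

V_s = 220 × 151/1142 = 29.089 V.
I_s = V_s/R = 29.089/0.153 = 190.13 A.
P_out = V_s I_s = 29.089 × 190.13 = 5530.6 W.
P_in = P_out/η = 5530.6/0.892 = 6200.3 W.
I_p = P_in/V_p = 6200.3/220 = 28.2 A.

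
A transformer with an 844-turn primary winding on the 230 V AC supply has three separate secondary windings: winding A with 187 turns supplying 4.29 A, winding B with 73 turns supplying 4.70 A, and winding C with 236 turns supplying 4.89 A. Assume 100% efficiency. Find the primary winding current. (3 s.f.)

I_p ≈ 2.72 A

V_A = 230 × 187/844 = 50.960 V; V_B = 230 × 73/844 = 19.893 V; V_C = 230 × 236/844 = 64.313 V.
P_out = V_A I_A + V_B I_B + V_C I_C = 50.960×4.29 + 19.893×4.70 + 64.313×4.89 = 218.62 + 93.499 + 314.49 = 626.61 W.
Ideal ⇒ P_in = P_out, so I_p = P_out/V_p = 626.61/230 = 2.72 A.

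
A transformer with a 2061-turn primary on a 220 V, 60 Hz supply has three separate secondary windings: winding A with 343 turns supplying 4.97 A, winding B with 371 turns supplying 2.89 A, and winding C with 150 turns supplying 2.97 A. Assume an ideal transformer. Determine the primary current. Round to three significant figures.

V_A = 220 × 343/2061 = 36.613 V; V_B = 220 × 371/2061 = 39.602 V; V_C = 220 × 150/2061 = 16.012 V.
P_out = V_A I_A + V_B I_B + V_C I_C = 36.613×4.97 + 39.602×2.89 + 16.012×2.97 = 181.97 + 114.45 + 47.555 = 343.97 W.
Ideal ⇒ P_in = P_out, so I_p = P_out/V_p = 343.97/220 = 1.56 A.

I_p ≈ 1.56 A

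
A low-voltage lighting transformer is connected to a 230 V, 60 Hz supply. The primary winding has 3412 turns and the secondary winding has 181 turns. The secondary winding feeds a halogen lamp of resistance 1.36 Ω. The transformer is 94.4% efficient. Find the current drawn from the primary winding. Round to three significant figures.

V_s = 230 × 181/3412 = 12.201 V.
I_s = V_s/R = 12.201/1.36 = 8.9714 A.
P_out = V_s I_s = 12.201 × 8.9714 = 109.46 W.
P_in = P_out/η = 109.46/0.944 = 115.95 W.
I_p = P_in/V_p = 115.95/230 = 0.504 A.

I_p ≈ 0.504 A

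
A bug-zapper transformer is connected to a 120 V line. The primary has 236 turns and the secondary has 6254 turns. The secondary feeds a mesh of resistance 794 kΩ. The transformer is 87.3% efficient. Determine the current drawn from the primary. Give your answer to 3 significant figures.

V_s = 120 × 6254/236 = 3180.0 V.
I_s = V_s/R = 3180.0/794000 = 0.0040050 A.
P_out = V_s I_s = 3180.0 × 0.0040050 = 12.736 W.
P_in = P_out/η = 12.736/0.873 = 14.589 W.
I_p = P_in/V_p = 14.589/120 = 0.122 A.

I_p ≈ 0.122 A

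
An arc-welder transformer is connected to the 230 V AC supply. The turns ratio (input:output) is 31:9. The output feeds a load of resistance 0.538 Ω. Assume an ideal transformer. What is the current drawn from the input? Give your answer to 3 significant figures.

V_out = V_in × N_out/N_in = 230 × 9/31 = 66.774 V.
I_out = V_out/R = 66.774/0.538 = 124.12 A.
For an ideal transformer I_in N_in = I_out N_out, so I_in = 124.12 × 9/31 = 36.0 A.

I_in ≈ 36.0 A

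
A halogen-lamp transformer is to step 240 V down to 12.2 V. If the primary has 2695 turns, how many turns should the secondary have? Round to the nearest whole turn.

N_s = 137 turns

N_s/N_p = V_s/V_p, so N_s = 2695 × 12.2/240 = 137.0 ≈ 137 turns.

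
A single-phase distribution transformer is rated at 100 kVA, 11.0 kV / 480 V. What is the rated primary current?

I_p ≈ 9.09 A

I_p = S/V_p = 100000/11000 = 9.09 A.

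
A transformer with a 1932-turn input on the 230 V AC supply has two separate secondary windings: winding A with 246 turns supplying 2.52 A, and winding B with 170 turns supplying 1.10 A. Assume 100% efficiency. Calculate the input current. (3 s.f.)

I_in ≈ 0.418 A

V_A = 230 × 246/1932 = 29.286 V; V_B = 230 × 170/1932 = 20.238 V.
P_out = V_A I_A + V_B I_B = 29.286×2.52 + 20.238×1.10 = 73.800 + 22.262 = 96.062 W.
Ideal ⇒ P_in = P_out, so I_in = P_out/V_in = 96.062/230 = 0.418 A.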